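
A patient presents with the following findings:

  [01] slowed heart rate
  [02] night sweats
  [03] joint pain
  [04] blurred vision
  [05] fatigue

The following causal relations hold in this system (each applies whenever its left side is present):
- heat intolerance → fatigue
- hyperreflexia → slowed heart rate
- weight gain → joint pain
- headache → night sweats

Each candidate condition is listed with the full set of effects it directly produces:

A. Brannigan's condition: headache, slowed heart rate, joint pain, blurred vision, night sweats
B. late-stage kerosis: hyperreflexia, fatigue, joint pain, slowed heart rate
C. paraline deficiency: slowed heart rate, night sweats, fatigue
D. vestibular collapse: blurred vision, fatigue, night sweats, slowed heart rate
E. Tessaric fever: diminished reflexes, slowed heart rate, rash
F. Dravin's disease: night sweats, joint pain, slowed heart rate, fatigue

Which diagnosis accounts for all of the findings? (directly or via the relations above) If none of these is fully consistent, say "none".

none

Per-candidate check:
(A) Brannigan's condition — does not account for fatigue
(B) late-stage kerosis — slowed heart rate match; night sweats miss; joint pain match; blurred vision miss; fatigue match
(C) paraline deficiency — slowed heart rate match; night sweats match; joint pain miss; blurred vision miss; fatigue match
(D) vestibular collapse — slowed heart rate match; night sweats match; joint pain miss; blurred vision match; fatigue match
(E) Tessaric fever — does not account for night sweats, joint pain, blurred vision, fatigue
(F) Dravin's disease — does not account for blurred vision
None of the listed candidates fits everything.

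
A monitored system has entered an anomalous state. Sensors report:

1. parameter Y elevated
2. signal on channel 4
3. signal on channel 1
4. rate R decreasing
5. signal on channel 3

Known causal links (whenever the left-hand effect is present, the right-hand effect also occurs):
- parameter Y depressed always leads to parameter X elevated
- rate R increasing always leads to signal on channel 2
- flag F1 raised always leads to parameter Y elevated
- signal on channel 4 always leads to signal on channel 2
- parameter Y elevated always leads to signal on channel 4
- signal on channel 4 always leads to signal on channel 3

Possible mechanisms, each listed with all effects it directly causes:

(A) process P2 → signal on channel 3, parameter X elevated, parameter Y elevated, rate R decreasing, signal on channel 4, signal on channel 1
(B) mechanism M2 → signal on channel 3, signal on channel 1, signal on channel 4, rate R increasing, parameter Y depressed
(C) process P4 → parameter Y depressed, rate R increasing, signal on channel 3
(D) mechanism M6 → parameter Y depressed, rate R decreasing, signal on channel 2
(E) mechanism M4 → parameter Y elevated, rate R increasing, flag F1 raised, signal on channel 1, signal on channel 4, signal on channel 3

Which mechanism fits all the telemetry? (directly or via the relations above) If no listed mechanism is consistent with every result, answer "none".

A

Testing each hypothesis:
(A) process P2 — parameter Y elevated yes; signal on channel 4 yes; signal on channel 1 yes; rate R decreasing yes; signal on channel 3 yes
(B) mechanism M2 — fails on parameter Y elevated, rate R decreasing (predicts parameter Y depressed, not parameter Y elevated; predicts rate R increasing, not rate R decreasing)
(C) process P4 — fails on parameter Y elevated, signal on channel 4, signal on channel 1, rate R decreasing (predicts parameter Y depressed, not parameter Y elevated; predicts rate R increasing, not rate R decreasing)
(D) mechanism M6 — fails on parameter Y elevated, signal on channel 4, signal on channel 1, signal on channel 3 (predicts parameter Y depressed, not parameter Y elevated)
(E) mechanism M4 — parameter Y elevated yes; signal on channel 4 yes; signal on channel 1 yes; rate R decreasing NO; signal on channel 3 yes
(A) is the only candidate with no mismatches.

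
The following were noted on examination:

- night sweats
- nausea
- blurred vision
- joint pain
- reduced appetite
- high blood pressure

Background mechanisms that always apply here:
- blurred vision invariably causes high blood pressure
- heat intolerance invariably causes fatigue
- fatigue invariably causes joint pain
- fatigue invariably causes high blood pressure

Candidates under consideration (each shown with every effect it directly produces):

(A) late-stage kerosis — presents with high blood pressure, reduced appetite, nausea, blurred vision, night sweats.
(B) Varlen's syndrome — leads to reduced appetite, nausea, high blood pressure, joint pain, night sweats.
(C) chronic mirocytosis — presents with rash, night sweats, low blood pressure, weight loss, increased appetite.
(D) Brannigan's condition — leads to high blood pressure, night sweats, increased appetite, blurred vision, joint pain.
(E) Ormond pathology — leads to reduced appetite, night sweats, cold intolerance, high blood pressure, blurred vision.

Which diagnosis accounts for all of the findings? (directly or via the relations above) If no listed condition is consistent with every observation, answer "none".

none

Checking each candidate against the observations:
(A) late-stage kerosis — does not account for joint pain
(B) Varlen's syndrome — does not account for blurred vision
(C) chronic mirocytosis — fails on nausea, blurred vision, joint pain, reduced appetite, high blood pressure (predicts increased appetite, not reduced appetite; predicts low blood pressure, not high blood pressure)
(D) Brannigan's condition — night sweats yes; nausea NO; blurred vision yes; joint pain yes; reduced appetite NO; high blood pressure yes
(E) Ormond pathology — night sweats yes; nausea NO; blurred vision yes; joint pain NO; reduced appetite yes; high blood pressure yes
No candidate is consistent with all observations.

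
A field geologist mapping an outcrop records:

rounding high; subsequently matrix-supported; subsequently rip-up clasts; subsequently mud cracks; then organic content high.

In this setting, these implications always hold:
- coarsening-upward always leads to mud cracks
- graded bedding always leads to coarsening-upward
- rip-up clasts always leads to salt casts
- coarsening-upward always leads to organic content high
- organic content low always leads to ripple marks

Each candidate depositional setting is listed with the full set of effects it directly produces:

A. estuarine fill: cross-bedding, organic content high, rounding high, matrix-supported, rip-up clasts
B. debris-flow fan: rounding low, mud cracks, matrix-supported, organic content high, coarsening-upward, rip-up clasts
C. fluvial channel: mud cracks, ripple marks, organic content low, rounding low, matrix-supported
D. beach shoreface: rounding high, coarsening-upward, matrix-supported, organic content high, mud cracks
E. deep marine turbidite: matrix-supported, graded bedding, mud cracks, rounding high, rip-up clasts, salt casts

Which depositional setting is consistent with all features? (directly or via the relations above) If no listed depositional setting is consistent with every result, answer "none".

Testing each hypothesis:
(A) estuarine fill — rounding high yes; matrix-supported yes; rip-up clasts yes; mud cracks NO; organic content high yes
(B) debris-flow fan — rounding high NO; matrix-supported yes; rip-up clasts yes; mud cracks yes; organic content high yes
(C) fluvial channel — fails on rounding high, rip-up clasts, organic content high (predicts rounding low, not rounding high; predicts organic content low, not organic content high)
(D) beach shoreface — does not account for rip-up clasts
(E) deep marine turbidite — accounts for every observation (organic content high via graded bedding → coarsening-upward → organic content high)
(E) is the only candidate with no mismatches.

E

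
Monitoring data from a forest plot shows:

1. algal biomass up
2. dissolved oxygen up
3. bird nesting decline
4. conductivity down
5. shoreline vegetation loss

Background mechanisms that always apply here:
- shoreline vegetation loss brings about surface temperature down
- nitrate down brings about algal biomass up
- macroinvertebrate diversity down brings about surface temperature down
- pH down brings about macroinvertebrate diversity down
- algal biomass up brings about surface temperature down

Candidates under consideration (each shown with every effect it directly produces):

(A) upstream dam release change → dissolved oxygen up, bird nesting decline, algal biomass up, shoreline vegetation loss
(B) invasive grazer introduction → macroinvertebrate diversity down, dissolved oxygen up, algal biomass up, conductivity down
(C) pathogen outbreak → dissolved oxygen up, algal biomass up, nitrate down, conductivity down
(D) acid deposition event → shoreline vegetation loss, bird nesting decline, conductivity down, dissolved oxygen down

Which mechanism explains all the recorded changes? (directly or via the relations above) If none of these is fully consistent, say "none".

none

Per-candidate check:
(A) upstream dam release change — does not account for conductivity down
(B) invasive grazer introduction — algal biomass up +; dissolved oxygen up +; bird nesting decline -; conductivity down +; shoreline vegetation loss -
(C) pathogen outbreak — does not account for bird nesting decline, shoreline vegetation loss
(D) acid deposition event — algal biomass up -; dissolved oxygen up -; bird nesting decline +; conductivity down +; shoreline vegetation loss +
Every candidate fails on at least one observation.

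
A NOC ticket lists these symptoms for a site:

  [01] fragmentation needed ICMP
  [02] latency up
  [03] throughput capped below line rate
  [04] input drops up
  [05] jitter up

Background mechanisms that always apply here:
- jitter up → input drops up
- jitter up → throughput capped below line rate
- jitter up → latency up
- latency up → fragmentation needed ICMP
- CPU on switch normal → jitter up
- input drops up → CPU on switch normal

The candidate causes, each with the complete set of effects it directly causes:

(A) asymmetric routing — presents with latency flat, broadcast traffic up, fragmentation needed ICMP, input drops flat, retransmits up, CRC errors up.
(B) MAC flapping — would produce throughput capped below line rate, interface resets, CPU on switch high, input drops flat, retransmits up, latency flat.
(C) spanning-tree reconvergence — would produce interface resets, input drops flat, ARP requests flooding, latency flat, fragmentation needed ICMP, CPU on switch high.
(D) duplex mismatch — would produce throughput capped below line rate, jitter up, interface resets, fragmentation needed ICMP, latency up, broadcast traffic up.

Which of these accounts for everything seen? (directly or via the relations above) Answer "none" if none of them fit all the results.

Per-candidate check:
(A) asymmetric routing — fragmentation needed ICMP ✓; latency up ✗; throughput capped below line rate ✗; input drops up ✗; jitter up ✗
(B) MAC flapping — fragmentation needed ICMP ✗; latency up ✗; throughput capped below line rate ✓; input drops up ✗; jitter up ✗
(C) spanning-tree reconvergence — fragmentation needed ICMP ✓; latency up ✗; throughput capped below line rate ✗; input drops up ✗; jitter up ✗
(D) duplex mismatch — fragmentation needed ICMP ✓; latency up ✓; throughput capped below line rate ✓; input drops up ✓ (via jitter up → input drops up); jitter up ✓
(D) is the only candidate with no mismatches.

D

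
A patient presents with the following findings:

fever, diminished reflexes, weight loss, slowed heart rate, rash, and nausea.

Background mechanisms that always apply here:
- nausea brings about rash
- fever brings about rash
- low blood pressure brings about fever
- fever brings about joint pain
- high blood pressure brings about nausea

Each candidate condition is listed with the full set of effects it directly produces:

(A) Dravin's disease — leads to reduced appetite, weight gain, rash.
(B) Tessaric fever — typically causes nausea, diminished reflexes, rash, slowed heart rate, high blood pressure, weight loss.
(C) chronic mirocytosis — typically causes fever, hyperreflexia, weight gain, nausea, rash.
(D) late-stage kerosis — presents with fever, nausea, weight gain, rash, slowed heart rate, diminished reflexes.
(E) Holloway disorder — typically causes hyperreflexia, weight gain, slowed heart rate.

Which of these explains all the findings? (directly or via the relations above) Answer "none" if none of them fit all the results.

none

Testing each hypothesis:
(A) Dravin's disease — fever miss; diminished reflexes miss; weight loss miss; slowed heart rate miss; rash match; nausea miss
(B) Tessaric fever — does not account for fever
(C) chronic mirocytosis — fever match; diminished reflexes miss; weight loss miss; slowed heart rate miss; rash match; nausea match
(D) late-stage kerosis — fever match; diminished reflexes match; weight loss miss; slowed heart rate match; rash match; nausea match
(E) Holloway disorder — fails on fever, diminished reflexes, weight loss, rash, nausea (predicts hyperreflexia, not diminished reflexes; predicts weight gain, not weight loss)
None of the listed candidates fits everything.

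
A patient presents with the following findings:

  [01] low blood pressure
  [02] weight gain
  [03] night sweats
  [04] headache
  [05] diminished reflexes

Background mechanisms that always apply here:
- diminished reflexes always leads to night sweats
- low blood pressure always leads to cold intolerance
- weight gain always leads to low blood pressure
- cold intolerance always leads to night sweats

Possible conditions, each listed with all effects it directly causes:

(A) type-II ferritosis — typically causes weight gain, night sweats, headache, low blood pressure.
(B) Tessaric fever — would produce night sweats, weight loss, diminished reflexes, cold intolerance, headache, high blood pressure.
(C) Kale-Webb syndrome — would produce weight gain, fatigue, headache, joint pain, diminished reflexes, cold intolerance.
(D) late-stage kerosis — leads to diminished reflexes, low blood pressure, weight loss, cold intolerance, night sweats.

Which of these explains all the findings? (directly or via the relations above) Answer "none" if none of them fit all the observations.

Testing each hypothesis:
(A) type-II ferritosis — low blood pressure match; weight gain match; night sweats match; headache match; diminished reflexes miss
(B) Tessaric fever — low blood pressure miss; weight gain miss; night sweats match; headache match; diminished reflexes match
(C) Kale-Webb syndrome — low blood pressure match (by weight gain → low blood pressure); weight gain match; night sweats match (by cold intolerance → night sweats); headache match; diminished reflexes match
(D) late-stage kerosis — low blood pressure match; weight gain miss; night sweats match; headache miss; diminished reflexes match
(C) is the only candidate with no mismatches.

C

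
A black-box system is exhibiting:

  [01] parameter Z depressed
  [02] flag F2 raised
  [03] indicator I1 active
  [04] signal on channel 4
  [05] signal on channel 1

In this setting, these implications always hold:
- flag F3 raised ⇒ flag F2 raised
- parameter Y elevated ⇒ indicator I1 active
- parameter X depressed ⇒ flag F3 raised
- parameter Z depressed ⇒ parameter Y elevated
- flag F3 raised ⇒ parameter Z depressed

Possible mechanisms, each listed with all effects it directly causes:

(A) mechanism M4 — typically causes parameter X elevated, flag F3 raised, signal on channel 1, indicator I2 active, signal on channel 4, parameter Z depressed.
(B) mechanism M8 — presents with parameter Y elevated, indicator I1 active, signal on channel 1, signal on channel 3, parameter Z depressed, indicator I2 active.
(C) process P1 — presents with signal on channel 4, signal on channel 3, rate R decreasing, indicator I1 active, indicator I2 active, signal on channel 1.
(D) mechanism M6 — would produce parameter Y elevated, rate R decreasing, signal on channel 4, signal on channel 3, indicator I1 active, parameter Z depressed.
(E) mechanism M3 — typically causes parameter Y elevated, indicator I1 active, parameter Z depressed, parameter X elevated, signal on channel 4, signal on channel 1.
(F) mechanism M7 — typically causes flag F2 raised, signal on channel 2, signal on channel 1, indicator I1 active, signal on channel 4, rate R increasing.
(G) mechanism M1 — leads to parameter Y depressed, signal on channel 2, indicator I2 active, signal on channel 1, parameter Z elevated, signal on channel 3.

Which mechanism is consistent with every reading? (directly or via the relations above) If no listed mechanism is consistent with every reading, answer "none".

Testing each hypothesis:
(A) mechanism M4 — accounts for every observation (flag F2 raised via flag F3 raised → flag F2 raised)
(B) mechanism M8 — parameter Z depressed yes; flag F2 raised NO; indicator I1 active yes; signal on channel 4 NO; signal on channel 1 yes
(C) process P1 — parameter Z depressed NO; flag F2 raised NO; indicator I1 active yes; signal on channel 4 yes; signal on channel 1 yes
(D) mechanism M6 — does not account for flag F2 raised, signal on channel 1
(E) mechanism M3 — does not account for flag F2 raised
(F) mechanism M7 — parameter Z depressed NO; flag F2 raised yes; indicator I1 active yes; signal on channel 4 yes; signal on channel 1 yes
(G) mechanism M1 — parameter Z depressed NO; flag F2 raised NO; indicator I1 active NO; signal on channel 4 NO; signal on channel 1 yes
(A) is the only candidate with no mismatches.

A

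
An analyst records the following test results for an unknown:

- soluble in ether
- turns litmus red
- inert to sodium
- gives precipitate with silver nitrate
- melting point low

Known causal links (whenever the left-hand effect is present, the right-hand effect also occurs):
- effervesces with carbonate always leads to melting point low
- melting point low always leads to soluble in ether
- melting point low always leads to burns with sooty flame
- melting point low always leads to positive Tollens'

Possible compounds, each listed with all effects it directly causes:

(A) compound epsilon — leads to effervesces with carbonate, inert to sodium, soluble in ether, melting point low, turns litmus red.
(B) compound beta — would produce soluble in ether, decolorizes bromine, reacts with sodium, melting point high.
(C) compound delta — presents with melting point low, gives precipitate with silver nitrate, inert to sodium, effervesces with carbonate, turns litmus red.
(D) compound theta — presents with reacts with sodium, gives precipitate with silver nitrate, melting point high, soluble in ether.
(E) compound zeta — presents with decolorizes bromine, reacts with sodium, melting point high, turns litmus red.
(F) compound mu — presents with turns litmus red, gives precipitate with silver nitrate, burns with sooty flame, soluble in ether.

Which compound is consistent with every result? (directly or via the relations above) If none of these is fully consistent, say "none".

Testing each hypothesis:
(A) compound epsilon — soluble in ether ✓; turns litmus red ✓; inert to sodium ✓; gives precipitate with silver nitrate ✗; melting point low ✓
(B) compound beta — soluble in ether ✓; turns litmus red ✗; inert to sodium ✗; gives precipitate with silver nitrate ✗; melting point low ✗
(C) compound delta — accounts for every observation (soluble in ether through melting point low → soluble in ether)
(D) compound theta — soluble in ether ✓; turns litmus red ✗; inert to sodium ✗; gives precipitate with silver nitrate ✓; melting point low ✗
(E) compound zeta — soluble in ether ✗; turns litmus red ✓; inert to sodium ✗; gives precipitate with silver nitrate ✗; melting point low ✗
(F) compound mu — does not account for inert to sodium, melting point low
(C) is the only candidate with no mismatches.

C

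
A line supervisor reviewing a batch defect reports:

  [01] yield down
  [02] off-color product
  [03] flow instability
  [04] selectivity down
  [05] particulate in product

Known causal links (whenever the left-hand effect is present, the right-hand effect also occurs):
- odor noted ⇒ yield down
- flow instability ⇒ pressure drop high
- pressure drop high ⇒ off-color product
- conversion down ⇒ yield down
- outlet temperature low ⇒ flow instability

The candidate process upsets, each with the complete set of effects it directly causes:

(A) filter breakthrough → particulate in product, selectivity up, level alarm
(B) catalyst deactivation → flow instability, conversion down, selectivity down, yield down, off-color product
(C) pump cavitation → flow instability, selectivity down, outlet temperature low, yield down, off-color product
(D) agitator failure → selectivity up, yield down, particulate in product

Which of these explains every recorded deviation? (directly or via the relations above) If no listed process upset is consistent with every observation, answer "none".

For each candidate, compare predicted effects to what was observed:
(A) filter breakthrough — yield down ✗; off-color product ✗; flow instability ✗; selectivity down ✗; particulate in product ✓
(B) catalyst deactivation — yield down ✓; off-color product ✓; flow instability ✓; selectivity down ✓; particulate in product ✗
(C) pump cavitation — does not account for particulate in product
(D) agitator failure — yield down ✓; off-color product ✗; flow instability ✗; selectivity down ✗; particulate in product ✓
Every candidate fails on at least one observation.

none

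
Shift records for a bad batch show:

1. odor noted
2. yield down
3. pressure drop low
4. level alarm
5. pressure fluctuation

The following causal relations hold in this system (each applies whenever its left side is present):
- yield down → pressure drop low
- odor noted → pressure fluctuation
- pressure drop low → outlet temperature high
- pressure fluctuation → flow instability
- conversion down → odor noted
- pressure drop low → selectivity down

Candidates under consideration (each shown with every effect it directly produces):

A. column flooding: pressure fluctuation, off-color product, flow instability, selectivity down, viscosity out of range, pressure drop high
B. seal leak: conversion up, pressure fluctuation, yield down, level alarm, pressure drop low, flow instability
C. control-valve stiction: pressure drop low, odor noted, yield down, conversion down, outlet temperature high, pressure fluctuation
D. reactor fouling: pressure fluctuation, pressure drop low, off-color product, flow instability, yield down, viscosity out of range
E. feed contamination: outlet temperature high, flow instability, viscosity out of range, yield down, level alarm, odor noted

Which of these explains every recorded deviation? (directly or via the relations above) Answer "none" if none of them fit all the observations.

Testing each hypothesis:
(A) column flooding — odor noted ✗; yield down ✗; pressure drop low ✗; level alarm ✗; pressure fluctuation ✓
(B) seal leak — odor noted ✗; yield down ✓; pressure drop low ✓; level alarm ✓; pressure fluctuation ✓
(C) control-valve stiction — does not account for level alarm
(D) reactor fouling — odor noted ✗; yield down ✓; pressure drop low ✓; level alarm ✗; pressure fluctuation ✓
(E) feed contamination — accounts for every observation (pressure drop low via yield down → pressure drop low)
(E) is the only candidate with no mismatches.

E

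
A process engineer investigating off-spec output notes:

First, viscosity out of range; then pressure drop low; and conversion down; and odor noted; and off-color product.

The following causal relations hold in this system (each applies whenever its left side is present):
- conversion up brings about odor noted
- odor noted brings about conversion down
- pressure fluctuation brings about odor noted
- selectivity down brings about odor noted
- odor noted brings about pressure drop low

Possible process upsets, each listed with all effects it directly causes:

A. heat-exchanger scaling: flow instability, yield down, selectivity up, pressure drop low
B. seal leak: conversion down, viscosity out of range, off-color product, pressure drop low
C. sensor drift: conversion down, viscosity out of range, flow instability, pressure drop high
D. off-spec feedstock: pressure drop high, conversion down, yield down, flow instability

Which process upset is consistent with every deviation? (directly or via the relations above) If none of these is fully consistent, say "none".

Checking each candidate against the observations:
(A) heat-exchanger scaling — viscosity out of range NO; pressure drop low yes; conversion down NO; odor noted NO; off-color product NO
(B) seal leak — viscosity out of range yes; pressure drop low yes; conversion down yes; odor noted NO; off-color product yes
(C) sensor drift — viscosity out of range yes; pressure drop low NO; conversion down yes; odor noted NO; off-color product NO
(D) off-spec feedstock — fails on viscosity out of range, pressure drop low, odor noted, off-color product (predicts pressure drop high, not pressure drop low)
Every candidate fails on at least one observation.

none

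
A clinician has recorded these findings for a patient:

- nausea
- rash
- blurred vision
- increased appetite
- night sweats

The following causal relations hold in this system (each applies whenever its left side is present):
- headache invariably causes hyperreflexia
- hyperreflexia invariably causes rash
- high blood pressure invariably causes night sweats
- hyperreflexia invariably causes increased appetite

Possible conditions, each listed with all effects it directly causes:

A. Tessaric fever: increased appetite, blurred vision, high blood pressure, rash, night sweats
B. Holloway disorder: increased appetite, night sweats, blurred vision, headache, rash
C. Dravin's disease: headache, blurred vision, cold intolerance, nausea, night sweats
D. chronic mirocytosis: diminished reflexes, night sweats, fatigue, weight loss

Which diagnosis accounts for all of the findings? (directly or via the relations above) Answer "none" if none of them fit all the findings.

C

Testing each hypothesis:
(A) Tessaric fever — does not account for nausea
(B) Holloway disorder — nausea miss; rash match; blurred vision match; increased appetite match; night sweats match
(C) Dravin's disease — nausea match; rash match (by headache → hyperreflexia → rash); blurred vision match; increased appetite match (by headache → hyperreflexia → increased appetite); night sweats match
(D) chronic mirocytosis — nausea miss; rash miss; blurred vision miss; increased appetite miss; night sweats match
(C) is the only candidate with no mismatches.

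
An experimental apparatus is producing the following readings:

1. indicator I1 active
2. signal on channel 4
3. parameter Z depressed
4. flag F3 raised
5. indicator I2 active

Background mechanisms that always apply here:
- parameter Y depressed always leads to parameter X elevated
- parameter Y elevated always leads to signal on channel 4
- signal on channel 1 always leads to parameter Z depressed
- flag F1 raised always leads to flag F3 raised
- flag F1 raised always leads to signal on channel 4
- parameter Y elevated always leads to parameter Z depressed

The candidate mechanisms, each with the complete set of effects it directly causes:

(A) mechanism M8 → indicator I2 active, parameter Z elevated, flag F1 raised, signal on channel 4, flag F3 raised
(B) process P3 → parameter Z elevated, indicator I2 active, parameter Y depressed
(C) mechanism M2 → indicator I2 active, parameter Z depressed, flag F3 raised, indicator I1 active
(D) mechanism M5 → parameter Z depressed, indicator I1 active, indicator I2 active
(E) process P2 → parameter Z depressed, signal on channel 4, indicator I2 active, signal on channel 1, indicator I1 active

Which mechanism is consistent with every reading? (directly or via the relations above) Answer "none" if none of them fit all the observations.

For each candidate, compare predicted effects to what was observed:
(A) mechanism M8 — fails on indicator I1 active, parameter Z depressed (predicts parameter Z elevated, not parameter Z depressed)
(B) process P3 — indicator I1 active -; signal on channel 4 -; parameter Z depressed -; flag F3 raised -; indicator I2 active +
(C) mechanism M2 — indicator I1 active +; signal on channel 4 -; parameter Z depressed +; flag F3 raised +; indicator I2 active +
(D) mechanism M5 — does not account for signal on channel 4, flag F3 raised
(E) process P2 — does not account for flag F3 raised
No candidate is consistent with all observations.

none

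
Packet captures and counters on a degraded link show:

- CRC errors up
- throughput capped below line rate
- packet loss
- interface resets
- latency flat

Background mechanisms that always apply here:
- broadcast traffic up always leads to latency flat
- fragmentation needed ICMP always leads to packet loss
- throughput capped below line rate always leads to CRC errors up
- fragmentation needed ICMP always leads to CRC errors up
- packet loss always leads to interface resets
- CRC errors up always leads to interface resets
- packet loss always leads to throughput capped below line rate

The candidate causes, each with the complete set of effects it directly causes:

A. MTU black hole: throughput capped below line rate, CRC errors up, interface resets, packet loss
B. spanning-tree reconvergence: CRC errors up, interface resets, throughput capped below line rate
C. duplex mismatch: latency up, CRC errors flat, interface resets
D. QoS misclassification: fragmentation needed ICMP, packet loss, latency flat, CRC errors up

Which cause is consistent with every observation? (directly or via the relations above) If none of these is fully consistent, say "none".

Testing each hypothesis:
(A) MTU black hole — CRC errors up ✓; throughput capped below line rate ✓; packet loss ✓; interface resets ✓; latency flat ✗
(B) spanning-tree reconvergence — does not account for packet loss, latency flat
(C) duplex mismatch — CRC errors up ✗; throughput capped below line rate ✗; packet loss ✗; interface resets ✓; latency flat ✗
(D) QoS misclassification — CRC errors up ✓; throughput capped below line rate ✓ (via packet loss → throughput capped below line rate); packet loss ✓; interface resets ✓ (via packet loss → interface resets); latency flat ✓
(D) is the only candidate with no mismatches.

D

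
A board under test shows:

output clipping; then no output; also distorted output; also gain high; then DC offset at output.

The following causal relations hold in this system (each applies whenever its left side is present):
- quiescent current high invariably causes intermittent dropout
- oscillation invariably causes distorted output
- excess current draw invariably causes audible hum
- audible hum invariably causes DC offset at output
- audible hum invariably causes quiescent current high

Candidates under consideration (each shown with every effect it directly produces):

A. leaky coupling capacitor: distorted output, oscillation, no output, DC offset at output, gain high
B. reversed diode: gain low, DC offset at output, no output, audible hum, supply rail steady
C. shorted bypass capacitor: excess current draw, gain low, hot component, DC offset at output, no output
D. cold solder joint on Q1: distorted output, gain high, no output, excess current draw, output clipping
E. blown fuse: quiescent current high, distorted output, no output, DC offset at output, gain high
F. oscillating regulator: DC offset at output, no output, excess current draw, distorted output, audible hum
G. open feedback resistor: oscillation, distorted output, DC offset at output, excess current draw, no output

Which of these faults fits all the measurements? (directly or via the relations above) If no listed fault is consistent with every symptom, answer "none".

D

Per-candidate check:
(A) leaky coupling capacitor — output clipping ✗; no output ✓; distorted output ✓; gain high ✓; DC offset at output ✓
(B) reversed diode — output clipping ✗; no output ✓; distorted output ✗; gain high ✗; DC offset at output ✓
(C) shorted bypass capacitor — output clipping ✗; no output ✓; distorted output ✗; gain high ✗; DC offset at output ✓
(D) cold solder joint on Q1 — accounts for every observation (DC offset at output through excess current draw → audible hum → DC offset at output)
(E) blown fuse — output clipping ✗; no output ✓; distorted output ✓; gain high ✓; DC offset at output ✓
(F) oscillating regulator — does not account for output clipping, gain high
(G) open feedback resistor — output clipping ✗; no output ✓; distorted output ✓; gain high ✗; DC offset at output ✓
(D) is the only candidate with no mismatches.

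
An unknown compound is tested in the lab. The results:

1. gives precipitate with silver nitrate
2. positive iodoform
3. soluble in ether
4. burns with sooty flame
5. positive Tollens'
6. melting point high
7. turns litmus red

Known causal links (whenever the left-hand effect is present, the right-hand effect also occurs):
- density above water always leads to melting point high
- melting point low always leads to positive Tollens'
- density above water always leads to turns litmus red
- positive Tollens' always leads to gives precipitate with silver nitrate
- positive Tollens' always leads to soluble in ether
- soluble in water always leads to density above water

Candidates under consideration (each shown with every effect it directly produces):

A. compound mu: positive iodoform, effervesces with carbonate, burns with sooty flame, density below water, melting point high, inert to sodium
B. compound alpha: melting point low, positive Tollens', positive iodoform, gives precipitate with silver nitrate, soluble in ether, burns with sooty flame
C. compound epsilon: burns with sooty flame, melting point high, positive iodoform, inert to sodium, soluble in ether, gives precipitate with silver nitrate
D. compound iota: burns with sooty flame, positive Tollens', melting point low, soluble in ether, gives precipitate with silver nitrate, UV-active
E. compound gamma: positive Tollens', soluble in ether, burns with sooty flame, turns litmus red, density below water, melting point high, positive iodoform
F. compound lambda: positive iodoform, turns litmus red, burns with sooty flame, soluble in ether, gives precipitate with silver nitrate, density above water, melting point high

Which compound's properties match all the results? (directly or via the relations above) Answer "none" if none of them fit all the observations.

Testing each hypothesis:
(A) compound mu — does not account for gives precipitate with silver nitrate, soluble in ether, positive Tollens', turns litmus red
(B) compound alpha — fails on melting point high, turns litmus red (predicts melting point low, not melting point high)
(C) compound epsilon — does not account for positive Tollens', turns litmus red
(D) compound iota — gives precipitate with silver nitrate ✓; positive iodoform ✗; soluble in ether ✓; burns with sooty flame ✓; positive Tollens' ✓; melting point high ✗; turns litmus red ✗
(E) compound gamma — gives precipitate with silver nitrate ✓ (via positive Tollens' → gives precipitate with silver nitrate); positive iodoform ✓; soluble in ether ✓; burns with sooty flame ✓; positive Tollens' ✓; melting point high ✓; turns litmus red ✓
(F) compound lambda — does not account for positive Tollens'
Only (E) is consistent with every observation.

E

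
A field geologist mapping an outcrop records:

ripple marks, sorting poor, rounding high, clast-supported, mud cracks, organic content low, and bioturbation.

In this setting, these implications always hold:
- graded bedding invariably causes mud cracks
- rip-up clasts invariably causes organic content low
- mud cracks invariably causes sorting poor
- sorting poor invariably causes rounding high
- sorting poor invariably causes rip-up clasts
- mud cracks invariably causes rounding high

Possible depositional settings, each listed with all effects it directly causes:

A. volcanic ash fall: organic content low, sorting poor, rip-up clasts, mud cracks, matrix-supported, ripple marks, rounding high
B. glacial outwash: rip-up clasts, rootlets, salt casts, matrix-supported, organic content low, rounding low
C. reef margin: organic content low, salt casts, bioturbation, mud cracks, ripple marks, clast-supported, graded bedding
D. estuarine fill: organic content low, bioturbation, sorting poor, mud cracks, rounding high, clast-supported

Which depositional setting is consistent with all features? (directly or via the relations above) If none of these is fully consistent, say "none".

Checking each candidate against the observations:
(A) volcanic ash fall — ripple marks +; sorting poor +; rounding high +; clast-supported -; mud cracks +; organic content low +; bioturbation -
(B) glacial outwash — fails on ripple marks, sorting poor, rounding high, clast-supported, mud cracks, bioturbation (predicts rounding low, not rounding high; predicts matrix-supported, not clast-supported)
(C) reef margin — accounts for every observation (sorting poor by mud cracks → sorting poor)
(D) estuarine fill — ripple marks -; sorting poor +; rounding high +; clast-supported +; mud cracks +; organic content low +; bioturbation +
(C) alone accounts for all the evidence.

C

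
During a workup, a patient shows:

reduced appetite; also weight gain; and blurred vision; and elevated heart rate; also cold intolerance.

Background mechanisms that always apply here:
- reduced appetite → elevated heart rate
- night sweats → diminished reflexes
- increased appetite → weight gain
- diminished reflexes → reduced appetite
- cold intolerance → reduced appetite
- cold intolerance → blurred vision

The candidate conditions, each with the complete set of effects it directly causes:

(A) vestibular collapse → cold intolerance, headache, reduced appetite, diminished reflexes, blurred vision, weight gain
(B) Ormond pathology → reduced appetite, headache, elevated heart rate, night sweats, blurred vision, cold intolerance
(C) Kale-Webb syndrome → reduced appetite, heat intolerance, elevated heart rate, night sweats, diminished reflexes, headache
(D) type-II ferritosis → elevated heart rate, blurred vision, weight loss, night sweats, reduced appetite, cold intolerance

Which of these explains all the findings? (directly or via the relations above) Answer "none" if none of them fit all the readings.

A

Per-candidate check:
(A) vestibular collapse — accounts for every observation (elevated heart rate by reduced appetite → elevated heart rate)
(B) Ormond pathology — reduced appetite match; weight gain miss; blurred vision match; elevated heart rate match; cold intolerance match
(C) Kale-Webb syndrome — fails on weight gain, blurred vision, cold intolerance (predicts heat intolerance, not cold intolerance)
(D) type-II ferritosis — fails on weight gain (predicts weight loss, not weight gain)
(A) is the only candidate with no mismatches.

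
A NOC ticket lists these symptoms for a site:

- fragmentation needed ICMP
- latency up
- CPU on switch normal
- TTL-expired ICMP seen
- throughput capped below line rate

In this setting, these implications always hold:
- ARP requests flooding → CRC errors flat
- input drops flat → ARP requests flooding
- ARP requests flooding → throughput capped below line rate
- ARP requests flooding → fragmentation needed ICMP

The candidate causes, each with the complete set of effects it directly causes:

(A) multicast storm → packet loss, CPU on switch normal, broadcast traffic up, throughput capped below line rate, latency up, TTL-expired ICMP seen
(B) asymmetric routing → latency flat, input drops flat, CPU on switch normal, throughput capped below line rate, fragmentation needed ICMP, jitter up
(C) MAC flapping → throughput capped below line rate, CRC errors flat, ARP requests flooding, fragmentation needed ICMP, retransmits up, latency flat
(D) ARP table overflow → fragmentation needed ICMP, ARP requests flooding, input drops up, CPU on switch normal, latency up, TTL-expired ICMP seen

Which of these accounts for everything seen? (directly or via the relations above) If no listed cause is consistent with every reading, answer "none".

Checking each candidate against the observations:
(A) multicast storm — does not account for fragmentation needed ICMP
(B) asymmetric routing — fails on latency up, TTL-expired ICMP seen (predicts latency flat, not latency up)
(C) MAC flapping — fragmentation needed ICMP match; latency up miss; CPU on switch normal miss; TTL-expired ICMP seen miss; throughput capped below line rate match
(D) ARP table overflow — accounts for every observation (throughput capped below line rate through ARP requests flooding → throughput capped below line rate)
(D) is the only candidate with no mismatches.

D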